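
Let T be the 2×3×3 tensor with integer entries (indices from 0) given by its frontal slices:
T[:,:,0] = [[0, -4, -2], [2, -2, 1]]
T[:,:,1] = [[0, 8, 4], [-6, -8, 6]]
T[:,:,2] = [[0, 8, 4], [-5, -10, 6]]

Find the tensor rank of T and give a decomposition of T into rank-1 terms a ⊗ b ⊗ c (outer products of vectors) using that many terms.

Lower bound: the mode-3 unfolding of T (rows indexed by k, columns by (i,j) = (0,0), (0,1), (0,2), (1,0), (1,1), (1,2)) is [[0, -4, -2, 2, -2, 1], [0, 8, 4, -6, -8, 6], [0, 8, 4, -5, -10, 6]].
There the 3×3 minor on rows k ∈ {0, 1, 2}, columns (i,j) ∈ {(0,1), (1,0), (1,1)} is det [[-4, 2, -2], [8, -6, -8], [8, -5, -10]] = -64 ≠ 0, so this unfolding has rank ≥ 3; CP rank is at least every unfolding rank, so rank(T) ≥ 3. (This is only a lower bound: in general the CP rank may exceed every unfolding rank, so we still need to exhibit 3 rank-1 terms summing to T.)
Upper bound: T is a sum of 3 rank-1 terms, T = (0, 1) ⊗ (1, -2, 0) ⊗ (2, -2, -1) + (0, 1) ⊗ (1, 2, -2) ⊗ (0, -4, -4) + (2, -1) ⊗ (0, 2, 1) ⊗ (-1, 2, 2) (written with every a and b primitive with positive leading entry and the scale carried by c; CP decompositions are not unique, and this one is verified by expanding entrywise), so rank(T) ≤ 3.
These bounds meet, so rank(T) = 3.
Check entry T[0,0,2] = 0: (0)·(1)·(-1) + (0)·(1)·(-4) + (2)·(0)·(2) = 0.

rank(T) = 3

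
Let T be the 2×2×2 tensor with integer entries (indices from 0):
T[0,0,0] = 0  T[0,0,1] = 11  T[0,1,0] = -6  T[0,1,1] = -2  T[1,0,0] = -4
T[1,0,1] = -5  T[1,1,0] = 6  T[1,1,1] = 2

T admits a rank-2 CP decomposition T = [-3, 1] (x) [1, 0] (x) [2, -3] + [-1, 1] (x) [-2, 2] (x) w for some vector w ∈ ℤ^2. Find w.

w = [3, 1]

Subtract the known terms from T to get the rank-1 residual R = [-1, 1] (x) [-2, 2] (x) w, so R[i,j,k] = a[i]·b[j]·w[k]. Pick indices with nonzero a[0]·b[0] = (-1)·(-2) = 2. Only the fibre through (0,0,·) is needed: R[0,0,:] = T[0,0,:] − Σₗ aₗ[0]bₗ[0]cₗ = [0, 11] − (-3)·(1)·[2, -3] = [6, 2]. Then w[k] = R[0,0,k] / 2 for each k, giving w = [6, 2] / 2 = [3, 1].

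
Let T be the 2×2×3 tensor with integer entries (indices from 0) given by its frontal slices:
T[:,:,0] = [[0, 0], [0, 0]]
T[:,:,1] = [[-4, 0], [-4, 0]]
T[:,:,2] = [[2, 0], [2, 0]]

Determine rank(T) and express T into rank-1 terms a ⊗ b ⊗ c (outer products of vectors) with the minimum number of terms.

rank(T) = 1

Lower bound: T ≠ 0 (e.g. T[0,0,1] = -4), so rank(T) ≥ 1.
Upper bound: the mode-1 fibre T[:,0,1] = [-4, -4] gives a = (1, 1) (primitive direction); the mode-2 fibre T[0,:,1] = [-4, 0] gives b = (1, 0); then c[k] = T[0,0,k] / (a[0]·b[0]) = [0, -4, 2] / 1 = (0, -4, 2).
Expanding (1, 1) ⊗ (1, 0) ⊗ (0, -4, 2) reproduces all 12 entries of T, so T = (1, 1) ⊗ (1, 0) ⊗ (0, -4, 2) and rank(T) ≤ 1.
These bounds meet, so rank(T) = 1.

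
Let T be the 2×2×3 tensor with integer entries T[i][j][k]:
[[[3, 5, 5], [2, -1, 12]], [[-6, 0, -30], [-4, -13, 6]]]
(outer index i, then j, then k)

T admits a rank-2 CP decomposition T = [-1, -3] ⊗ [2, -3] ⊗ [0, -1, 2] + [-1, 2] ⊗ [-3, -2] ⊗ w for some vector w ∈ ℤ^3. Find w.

w = [1, 1, 3]

Subtract the known terms from T to get the rank-1 residual R = [-1, 2] ⊗ [-3, -2] ⊗ w, so R[i,j,k] = a[i]·b[j]·w[k]. Pick indices with nonzero a[0]·b[0] = (-1)·(-3) = 3. Only the fibre through (0,0,·) is needed: R[0,0,:] = T[0,0,:] − Σₗ aₗ[0]bₗ[0]cₗ = [3, 5, 5] − (-1)·(2)·[0, -1, 2] = [3, 3, 9]. Then w[k] = R[0,0,k] / 3 for each k, giving w = [3, 3, 9] / 3 = [1, 1, 3].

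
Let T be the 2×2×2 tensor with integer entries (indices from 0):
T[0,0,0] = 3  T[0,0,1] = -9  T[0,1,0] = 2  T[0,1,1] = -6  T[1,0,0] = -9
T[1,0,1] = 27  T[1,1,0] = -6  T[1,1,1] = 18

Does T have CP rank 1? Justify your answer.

The mode-1 fibre T[:,0,0] = [3, -9] gives a = (1, -3) (primitive direction); the mode-2 fibre T[0,:,0] = [3, 2] gives b = (3, 2); then c[k] = T[0,0,k] / (a[0]·b[0]) = [3, -9] / 3 = (1, -3).
Expanding (1, -3) ⊗ (3, 2) ⊗ (1, -3) reproduces all 8 entries of T, so T = (1, -3) ⊗ (3, 2) ⊗ (1, -3) and rank(T) ≤ 1.
Equivalently every frontal slice T[:,:,k] is c[k] times the rank-1 matrix (1, -3) ⊗ (3, 2). So T has rank 1 (it is nonzero).

Yes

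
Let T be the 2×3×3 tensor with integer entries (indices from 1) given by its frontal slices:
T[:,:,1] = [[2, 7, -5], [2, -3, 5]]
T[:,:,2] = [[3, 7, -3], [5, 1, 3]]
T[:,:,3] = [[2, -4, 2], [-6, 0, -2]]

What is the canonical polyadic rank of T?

3

Lower bound: the mode-2 unfolding of T (rows indexed by j, columns by (i,k) = (1,1), (1,2), (1,3), (2,1), (2,2), (2,3)) is [[2, 3, 2, 2, 5, -6], [7, 7, -4, -3, 1, 0], [-5, -3, 2, 5, 3, -2]].
There the 3×3 minor on rows j ∈ {1, 2, 3}, columns (i,k) ∈ {(1,1), (1,2), (1,3)} is det [[2, 3, 2], [7, 7, -4], [-5, -3, 2]] = 50 ≠ 0, so this unfolding has rank ≥ 3; CP rank is at least every unfolding rank, so rank(T) ≥ 3. (Flattening ranks never certify an upper bound on CP rank; for that we must actually write T with 3 rank-1 terms.)
Upper bound: T is a sum of 3 rank-1 terms, T = [1, -1] ∘ [1, 2, -2] ∘ [2, 1, 0] + [1, -1] ∘ [2, -1, 1] ∘ [-1, -1, 2] + [1, 1] ∘ [1, 1, 0] ∘ [2, 4, -2] (one valid choice — decompositions are not unique — normalised so each a, b is primitive with positive first nonzero entry; check it by expanding all entries), so rank(T) ≤ 3.
These bounds meet, so rank(T) = 3.
Check entry T[2,3,2] = 3: (-1)·(-2)·(1) + (-1)·(1)·(-1) + (1)·(0)·(4) = 3.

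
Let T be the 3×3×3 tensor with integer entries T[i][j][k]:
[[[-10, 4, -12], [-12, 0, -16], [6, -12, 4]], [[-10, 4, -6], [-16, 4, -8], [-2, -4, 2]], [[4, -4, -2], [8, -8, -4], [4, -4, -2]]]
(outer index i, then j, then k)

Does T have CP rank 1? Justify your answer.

No

The mode-3 unfolding of T (rows indexed by k, columns by (i,j) = (0,0), (0,1), (0,2), (1,0), (1,1), (1,2), (2,0), (2,1), (2,2)) is [[-10, -12, 6, -10, -16, -2, 4, 8, 4], [4, 0, -12, 4, 4, -4, -4, -8, -4], [-12, -16, 4, -6, -8, 2, -2, -4, -2]].
There the 3×3 minor on rows k ∈ {0, 1, 2}, columns (i,j) ∈ {(0,0), (0,1), (1,0)} is det [[-10, -12, -10], [4, 0, 4], [-12, -16, -6]] = 288 ≠ 0, so this unfolding has rank ≥ 3; CP rank is at least every unfolding rank, so rank(T) ≥ 3.
In particular rank(T) ≥ 3 > 1, so T is not rank-1.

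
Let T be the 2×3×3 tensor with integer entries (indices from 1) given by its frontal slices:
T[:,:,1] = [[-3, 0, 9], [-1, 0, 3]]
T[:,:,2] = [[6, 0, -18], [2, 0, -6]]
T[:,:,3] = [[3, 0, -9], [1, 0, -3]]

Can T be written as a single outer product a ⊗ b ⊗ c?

Yes

If T = a ⊗ b ⊗ c then every fibre of T is a multiple of the corresponding factor, so read the factors off the fibres through the nonzero entry T[1,1,1] = -3.
The mode-1 fibre T[:,1,1] = [-3, -1] gives a = (3, 1) (primitive direction); the mode-2 fibre T[1,:,1] = [-3, 0, 9] gives b = (1, 0, -3); then c[k] = T[1,1,k] / (a[1]·b[1]) = [-3, 6, 3] / 3 = (-1, 2, 1).
Expanding (3, 1) ⊗ (1, 0, -3) ⊗ (-1, 2, 1) reproduces all 18 entries of T, so T = (3, 1) ⊗ (1, 0, -3) ⊗ (-1, 2, 1) and rank(T) ≤ 1.
Equivalently every frontal slice T[:,:,k] is c[k] times the rank-1 matrix (3, 1) ⊗ (1, 0, -3). So T has rank 1 (it is nonzero).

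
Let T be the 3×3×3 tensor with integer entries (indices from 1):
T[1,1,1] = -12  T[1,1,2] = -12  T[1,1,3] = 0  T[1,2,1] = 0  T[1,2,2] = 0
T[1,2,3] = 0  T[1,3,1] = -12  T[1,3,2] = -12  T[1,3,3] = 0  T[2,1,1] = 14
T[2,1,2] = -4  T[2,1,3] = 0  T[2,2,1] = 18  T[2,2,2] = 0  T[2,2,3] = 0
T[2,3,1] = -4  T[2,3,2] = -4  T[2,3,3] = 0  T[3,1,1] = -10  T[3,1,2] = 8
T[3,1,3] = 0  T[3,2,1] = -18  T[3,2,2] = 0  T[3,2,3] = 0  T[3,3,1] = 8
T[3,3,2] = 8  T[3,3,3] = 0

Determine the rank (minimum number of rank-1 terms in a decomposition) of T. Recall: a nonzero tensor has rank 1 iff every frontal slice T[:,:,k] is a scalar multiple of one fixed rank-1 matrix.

Lower bound: the mode-2 unfolding of T (rows indexed by j, columns by (i,k) = (1,1), (1,2), (1,3), (2,1), (2,2), (2,3), (3,1), (3,2), (3,3)) is [[-12, -12, 0, 14, -4, 0, -10, 8, 0], [0, 0, 0, 18, 0, 0, -18, 0, 0], [-12, -12, 0, -4, -4, 0, 8, 8, 0]].
There the 2×2 minor on rows j ∈ {1, 2}, columns (i,k) ∈ {(1,1), (2,1)} is det [[-12, 14], [0, 18]] = -216 ≠ 0, so this unfolding has rank ≥ 2; CP rank is at least every unfolding rank, so rank(T) ≥ 2. (Flattening ranks never certify an upper bound on CP rank; for that we must actually write T with 2 rank-1 terms.)
Upper bound — finding two terms. Write S_k = T[:,:,k] for the frontal slices: S₁ = [[-12, 0, -12], [14, 18, -4], [-10, -18, 8]], S₂ = [[-12, 0, -12], [-4, 0, -4], [8, 0, 8]], S₃ = [[0, 0, 0], [0, 0, 0], [0, 0, 0]].
If T = a₁ ⊗ b₁ ⊗ c₁ + a₂ ⊗ b₂ ⊗ c₂ then each S_k = c₁[k]·a₁b₁ᵀ + c₂[k]·a₂b₂ᵀ. S₁ and S₂ are linearly independent, so a₁b₁ᵀ and a₂b₂ᵀ must span the same plane of matrices: they are the rank-1 matrices of the form x·S₁ + y·S₂.
The 2×2 minor of x·S₁ + y·S₂ on rows {1,2}, columns {1,2} is −216·x² − 216·xy = (-216)·(x + y)(x), vanishing at (x:y) = (1:-1) and (0:1).
M₁ = S₁ − S₂ = [[0, 0, 0], [18, 18, 0], [-18, -18, 0]] = 18·[0, 1, -1][1, 1, 0]ᵀ and M₂ = S₂ = [[-12, 0, -12], [-4, 0, -4], [8, 0, 8]] = (-4)·[3, 1, -2][1, 0, 1]ᵀ, so take a₁ = [0, 1, -1], b₁ = [1, 1, 0], a₂ = [3, 1, -2], b₂ = [1, 0, 1].
Each slice is an integer combination of E₁ = a₁b₁ᵀ and E₂ = a₂b₂ᵀ: S₁ = 18·E₁ − 4·E₂, S₂ = −4·E₂, S₃ = 0; reading off coefficients, c₁ = [18, 0, 0] and c₂ = [-4, -4, 0].
Hence T = [0, 1, -1] ⊗ [1, 1, 0] ⊗ [18, 0, 0] + [3, 1, -2] ⊗ [1, 0, 1] ⊗ [-4, -4, 0], so rank(T) ≤ 2.
These bounds meet, so rank(T) = 2.
Check entry T[3,1,3] = 0: (-1)·(1)·(0) + (-2)·(1)·(0) = 0.

2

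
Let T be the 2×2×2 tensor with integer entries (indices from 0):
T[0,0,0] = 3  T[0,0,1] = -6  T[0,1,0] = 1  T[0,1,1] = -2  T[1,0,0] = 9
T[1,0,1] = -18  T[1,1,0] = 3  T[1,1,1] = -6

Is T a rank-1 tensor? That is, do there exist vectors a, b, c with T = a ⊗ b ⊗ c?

Yes

If T = a ⊗ b ⊗ c then every fibre of T is a multiple of the corresponding factor, so read the factors off the fibres through the nonzero entry T[0,0,0] = 3.
The mode-1 fibre T[:,0,0] = [3, 9] gives a = [1, 3] (primitive direction); the mode-2 fibre T[0,:,0] = [3, 1] gives b = [3, 1]; then c[k] = T[0,0,k] / (a[0]·b[0]) = [3, -6] / 3 = [1, -2].
Expanding [1, 3] ⊗ [3, 1] ⊗ [1, -2] reproduces all 8 entries of T, so T = [1, 3] ⊗ [3, 1] ⊗ [1, -2] and rank(T) ≤ 1.
Equivalently every frontal slice T[:,:,k] is c[k] times the rank-1 matrix [1, 3] ⊗ [3, 1]. So T has rank 1 (it is nonzero).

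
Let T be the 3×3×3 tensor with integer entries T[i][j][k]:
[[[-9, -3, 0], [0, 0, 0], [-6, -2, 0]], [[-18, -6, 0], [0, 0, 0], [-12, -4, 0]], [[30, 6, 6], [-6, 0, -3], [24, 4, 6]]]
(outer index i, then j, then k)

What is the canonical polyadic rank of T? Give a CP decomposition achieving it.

rank(T) = 2

Lower bound: in the mode-3 unfolding of T (rows indexed by k, columns by (i,j)) the 2×2 minor on rows k ∈ {0, 1}, columns (i,j) ∈ {(0,0), (2,0)} is det [[-9, 30], [-3, 6]] = 36 ≠ 0, so that unfolding has rank ≥ 2 and hence rank(T) ≥ 2 (CP rank is at least every unfolding rank, though it can be larger).
Upper bound: with S_k = T[:,:,k], the two rank-1 terms a₁b₁ᵀ, a₂b₂ᵀ are the rank-1 members of the pencil x·S₀ + y·S₁.
The 2×2 minor of x·S₀ + y·S₁ on rows {0,2}, columns {0,1} is 54·x² + 18·xy = 18·(3·x + y)(x), vanishing at (x:y) = (1:-3) and (0:1).
M₁ = S₀ − 3·S₁ = [[0, 0, 0], [0, 0, 0], [12, -6, 12]] = 6·[0, 0, 1][2, -1, 2]ᵀ and M₂ = S₁ = [[-3, 0, -2], [-6, 0, -4], [6, 0, 4]] = −[1, 2, -2][3, 0, 2]ᵀ, so take a₁ = [0, 0, 1], b₁ = [2, -1, 2], a₂ = [1, 2, -2], b₂ = [3, 0, 2].
Each slice is an integer combination of E₁ = a₁b₁ᵀ and E₂ = a₂b₂ᵀ: S₀ = 6·E₁ − 3·E₂, S₁ = −E₂, S₂ = 3·E₁; reading off coefficients, c₁ = [6, 0, 3] and c₂ = [-3, -1, 0].
Hence T = [0, 0, 1] ⊗ [2, -1, 2] ⊗ [6, 0, 3] + [1, 2, -2] ⊗ [3, 0, 2] ⊗ [-3, -1, 0], so rank(T) ≤ 2.
These bounds meet, so rank(T) = 2.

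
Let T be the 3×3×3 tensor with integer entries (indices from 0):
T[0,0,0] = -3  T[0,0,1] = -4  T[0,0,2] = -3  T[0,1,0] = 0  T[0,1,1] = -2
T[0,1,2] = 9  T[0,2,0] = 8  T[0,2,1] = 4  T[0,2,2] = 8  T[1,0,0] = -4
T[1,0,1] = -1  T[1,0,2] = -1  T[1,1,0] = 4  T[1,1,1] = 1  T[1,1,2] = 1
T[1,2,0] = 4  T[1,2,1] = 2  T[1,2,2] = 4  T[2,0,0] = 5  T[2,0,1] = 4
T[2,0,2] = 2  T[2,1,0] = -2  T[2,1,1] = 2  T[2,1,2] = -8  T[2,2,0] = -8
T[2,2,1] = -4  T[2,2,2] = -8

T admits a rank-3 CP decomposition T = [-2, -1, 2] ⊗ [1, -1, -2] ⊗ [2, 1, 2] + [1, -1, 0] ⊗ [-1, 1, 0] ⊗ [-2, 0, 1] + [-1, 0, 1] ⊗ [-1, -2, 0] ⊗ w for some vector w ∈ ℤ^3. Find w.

Subtract the known terms from T to get the rank-1 residual R = [-1, 0, 1] ⊗ [-1, -2, 0] ⊗ w, so R[i,j,k] = a[i]·b[j]·w[k]. Pick indices with nonzero a[0]·b[0] = (-1)·(-1) = 1. Only the fibre through (0,0,·) is needed: R[0,0,:] = T[0,0,:] − Σₗ aₗ[0]bₗ[0]cₗ = [-3, -4, -3] − (-2)·(1)·[2, 1, 2] − (1)·(-1)·[-2, 0, 1] = [-1, -2, 2]. Then w[k] = R[0,0,k] / 1 for each k, giving w = [-1, -2, 2] / 1 = [-1, -2, 2].

w = [-1, -2, 2]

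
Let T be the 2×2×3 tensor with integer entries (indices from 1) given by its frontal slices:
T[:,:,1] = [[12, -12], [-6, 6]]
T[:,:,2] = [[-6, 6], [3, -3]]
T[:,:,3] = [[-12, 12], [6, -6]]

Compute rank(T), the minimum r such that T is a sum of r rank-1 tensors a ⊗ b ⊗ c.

1

Lower bound: T ≠ 0 (e.g. T[1,1,1] = 12), so rank(T) ≥ 1.
Upper bound: the mode-1 fibre T[:,1,1] = [12, -6] gives a = [2, -1] (primitive direction); the mode-2 fibre T[1,:,1] = [12, -12] gives b = [1, -1]; then c[k] = T[1,1,k] / (a[1]·b[1]) = [12, -6, -12] / 2 = [6, -3, -6].
Expanding [2, -1] ⊗ [1, -1] ⊗ [6, -3, -6] reproduces all 12 entries of T, so T = [2, -1] ⊗ [1, -1] ⊗ [6, -3, -6] and rank(T) ≤ 1.
These bounds meet, so rank(T) = 1.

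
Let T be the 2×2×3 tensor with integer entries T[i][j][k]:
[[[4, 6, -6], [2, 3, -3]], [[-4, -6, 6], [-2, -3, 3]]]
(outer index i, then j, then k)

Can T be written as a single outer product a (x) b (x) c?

If T = a (x) b (x) c then every fibre of T is a multiple of the corresponding factor, so read the factors off the fibres through the nonzero entry T[0,0,0] = 4.
The mode-1 fibre T[:,0,0] = [4, -4] gives a = [1, -1] (primitive direction); the mode-2 fibre T[0,:,0] = [4, 2] gives b = [2, 1]; then c[k] = T[0,0,k] / (a[0]·b[0]) = [4, 6, -6] / 2 = [2, 3, -3].
Expanding [1, -1] (x) [2, 1] (x) [2, 3, -3] reproduces all 12 entries of T, so T = [1, -1] (x) [2, 1] (x) [2, 3, -3] and rank(T) ≤ 1.
Equivalently every frontal slice T[:,:,k] is c[k] times the rank-1 matrix [1, -1] (x) [2, 1]. So T has rank 1 (it is nonzero).

Yes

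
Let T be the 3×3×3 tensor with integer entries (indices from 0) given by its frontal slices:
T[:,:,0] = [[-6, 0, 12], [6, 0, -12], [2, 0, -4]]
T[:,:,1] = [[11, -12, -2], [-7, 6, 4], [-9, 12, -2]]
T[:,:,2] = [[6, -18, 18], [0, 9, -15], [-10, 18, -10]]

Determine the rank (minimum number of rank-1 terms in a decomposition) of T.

Lower bound: the mode-3 unfolding of T (rows indexed by k, columns by (i,j) = (0,0), (0,1), (0,2), (1,0), (1,1), (1,2), (2,0), (2,1), (2,2)) is [[-6, 0, 12, 6, 0, -12, 2, 0, -4], [11, -12, -2, -7, 6, 4, -9, 12, -2], [6, -18, 18, 0, 9, -15, -10, 18, -10]].
There the 2×2 minor on rows k ∈ {0, 1}, columns (i,j) ∈ {(0,0), (0,1)} is det [[-6, 0], [11, -12]] = 72 ≠ 0, so this unfolding has rank ≥ 2; CP rank is at least every unfolding rank, so rank(T) ≥ 2. (Unfolding ranks only ever bound the CP rank from below — rank(T) can be strictly larger than all of them — so the matching upper bound has to come from an explicit 2-term decomposition.)
Upper bound — finding two terms. Write S_k = T[:,:,k] for the frontal slices: S₀ = [[-6, 0, 12], [6, 0, -12], [2, 0, -4]], S₁ = [[11, -12, -2], [-7, 6, 4], [-9, 12, -2]], S₂ = [[6, -18, 18], [0, 9, -15], [-10, 18, -10]].
If T = a₁ (x) b₁ (x) c₁ + a₂ (x) b₂ (x) c₂ then each S_k = c₁[k]·a₁b₁ᵀ + c₂[k]·a₂b₂ᵀ. S₀ and S₁ are linearly independent, so a₁b₁ᵀ and a₂b₂ᵀ must span the same plane of matrices: they are the rank-1 matrices of the form x·S₀ + y·S₁.
The 2×2 minor of x·S₀ + y·S₁ on rows {0,1}, columns {0,1} is 36·xy − 18·y² = 18·(2·x − y)(y), vanishing at (x:y) = (1:2) and (1:0).
M₁ = S₀ + 2·S₁ = [[16, -24, 8], [-8, 12, -4], [-16, 24, -8]] = 4·(2, -1, -2)(2, -3, 1)ᵀ and M₂ = S₀ = [[-6, 0, 12], [6, 0, -12], [2, 0, -4]] = (-2)·(3, -3, -1)(1, 0, -2)ᵀ, so take a₁ = (2, -1, -2), b₁ = (2, -3, 1), a₂ = (3, -3, -1), b₂ = (1, 0, -2).
Each slice is an integer combination of E₁ = a₁b₁ᵀ and E₂ = a₂b₂ᵀ: S₀ = −2·E₂, S₁ = 2·E₁ + E₂, S₂ = 3·E₁ − 2·E₂; reading off coefficients, c₁ = (0, 2, 3) and c₂ = (-2, 1, -2).
Hence T = (2, -1, -2) (x) (2, -3, 1) (x) (0, 2, 3) + (3, -3, -1) (x) (1, 0, -2) (x) (-2, 1, -2), so rank(T) ≤ 2.
These bounds meet, so rank(T) = 2.

2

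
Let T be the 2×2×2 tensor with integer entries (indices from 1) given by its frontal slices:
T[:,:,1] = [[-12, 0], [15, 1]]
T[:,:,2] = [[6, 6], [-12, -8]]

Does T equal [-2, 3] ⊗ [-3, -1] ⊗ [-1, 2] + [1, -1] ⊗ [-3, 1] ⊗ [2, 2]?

Reconstruct entrywise from the claimed factors. For example, T[1,1,1] = -12 and Σₗ aₗ[1]bₗ[1]cₗ[1] = (-2)·(-3)·(-1) + (1)·(-3)·(2) = -12; checking all 8 entries, every one matches. The claim holds.

Yes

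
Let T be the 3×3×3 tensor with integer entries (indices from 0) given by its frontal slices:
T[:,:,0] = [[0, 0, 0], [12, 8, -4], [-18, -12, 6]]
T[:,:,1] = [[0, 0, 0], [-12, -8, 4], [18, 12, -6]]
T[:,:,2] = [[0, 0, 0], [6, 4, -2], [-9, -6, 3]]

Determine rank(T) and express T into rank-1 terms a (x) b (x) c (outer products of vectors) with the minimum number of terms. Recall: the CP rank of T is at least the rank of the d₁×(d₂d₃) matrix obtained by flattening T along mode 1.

Lower bound: T ≠ 0 (e.g. T[1,0,0] = 12), so rank(T) ≥ 1.
Upper bound: if T = a (x) b (x) c then every fibre of T is a multiple of the corresponding factor, so read the factors off the fibres through the nonzero entry T[1,0,0] = 12.
The mode-1 fibre T[:,0,0] = [0, 12, -18] gives a = [0, 2, -3] (primitive direction); the mode-2 fibre T[1,:,0] = [12, 8, -4] gives b = [3, 2, -1]; then c[k] = T[1,0,k] / (a[1]·b[0]) = [12, -12, 6] / 6 = [2, -2, 1].
Expanding [0, 2, -3] (x) [3, 2, -1] (x) [2, -2, 1] reproduces all 27 entries of T, so T = [0, 2, -3] (x) [3, 2, -1] (x) [2, -2, 1] and rank(T) ≤ 1.
These bounds meet, so rank(T) = 1.
Check entry T[0,1,1] = 0: (0)·(2)·(-2) = 0.

rank(T) = 1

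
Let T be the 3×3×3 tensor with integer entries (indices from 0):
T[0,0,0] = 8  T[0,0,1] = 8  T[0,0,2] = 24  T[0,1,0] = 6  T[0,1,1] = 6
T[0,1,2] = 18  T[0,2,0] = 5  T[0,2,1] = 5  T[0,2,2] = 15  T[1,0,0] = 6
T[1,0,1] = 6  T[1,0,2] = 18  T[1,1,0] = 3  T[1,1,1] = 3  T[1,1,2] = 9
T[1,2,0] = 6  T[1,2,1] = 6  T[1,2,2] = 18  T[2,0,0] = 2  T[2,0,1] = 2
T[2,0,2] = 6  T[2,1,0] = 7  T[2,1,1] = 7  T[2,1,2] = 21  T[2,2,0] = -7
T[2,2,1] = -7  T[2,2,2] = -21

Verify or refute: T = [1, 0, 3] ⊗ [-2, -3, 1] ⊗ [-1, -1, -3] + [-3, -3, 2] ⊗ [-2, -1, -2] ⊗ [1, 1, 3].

Yes

Reconstruct entrywise from the claimed factors. For example, T[2,2,1] = -7 and Σₗ aₗ[2]bₗ[2]cₗ[1] = (3)·(1)·(-1) + (2)·(-2)·(1) = -7; checking all 27 entries, every one matches. The claim holds.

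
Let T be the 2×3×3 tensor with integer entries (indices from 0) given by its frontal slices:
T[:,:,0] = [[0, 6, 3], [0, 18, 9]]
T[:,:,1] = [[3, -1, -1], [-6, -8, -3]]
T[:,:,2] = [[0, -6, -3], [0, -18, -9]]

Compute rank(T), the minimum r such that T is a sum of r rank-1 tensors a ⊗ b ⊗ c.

Lower bound: the mode-3 unfolding of T (rows indexed by k, columns by (i,j) = (0,0), (0,1), (0,2), (1,0), (1,1), (1,2)) is [[0, 6, 3, 0, 18, 9], [3, -1, -1, -6, -8, -3], [0, -6, -3, 0, -18, -9]].
There the 2×2 minor on rows k ∈ {0, 1}, columns (i,j) ∈ {(0,0), (0,1)} is det [[0, 6], [3, -1]] = -18 ≠ 0, so this unfolding has rank ≥ 2; CP rank is at least every unfolding rank, so rank(T) ≥ 2. (Unfolding ranks only ever bound the CP rank from below — rank(T) can be strictly larger than all of them — so the matching upper bound has to come from an explicit 2-term decomposition.)
Upper bound — finding two terms. Write S_k = T[:,:,k] for the frontal slices: S₀ = [[0, 6, 3], [0, 18, 9]], S₁ = [[3, -1, -1], [-6, -8, -3]], S₂ = [[0, -6, -3], [0, -18, -9]].
If T = a₁ ⊗ b₁ ⊗ c₁ + a₂ ⊗ b₂ ⊗ c₂ then each S_k = c₁[k]·a₁b₁ᵀ + c₂[k]·a₂b₂ᵀ. S₀ and S₁ are linearly independent, so a₁b₁ᵀ and a₂b₂ᵀ must span the same plane of matrices: they are the rank-1 matrices of the form x·S₀ + y·S₁.
The 2×2 minor of x·S₀ + y·S₁ on rows {0,1}, columns {0,1} is 90·xy − 30·y² = 30·(3·x − y)(y), vanishing at (x:y) = (1:3) and (1:0).
M₁ = S₀ + 3·S₁ = [[9, 3, 0], [-18, -6, 0]] = 3·[1, -2][3, 1, 0]ᵀ and M₂ = S₀ = [[0, 6, 3], [0, 18, 9]] = 3·[1, 3][0, 2, 1]ᵀ, so take a₁ = [1, -2], b₁ = [3, 1, 0], a₂ = [1, 3], b₂ = [0, 2, 1].
Each slice is an integer combination of E₁ = a₁b₁ᵀ and E₂ = a₂b₂ᵀ: S₀ = 3·E₂, S₁ = E₁ − E₂, S₂ = −3·E₂; reading off coefficients, c₁ = [0, 1, 0] and c₂ = [3, -1, -3].
Hence T = [1, -2] ⊗ [3, 1, 0] ⊗ [0, 1, 0] + [1, 3] ⊗ [0, 2, 1] ⊗ [3, -1, -3], so rank(T) ≤ 2.
These bounds meet, so rank(T) = 2.

2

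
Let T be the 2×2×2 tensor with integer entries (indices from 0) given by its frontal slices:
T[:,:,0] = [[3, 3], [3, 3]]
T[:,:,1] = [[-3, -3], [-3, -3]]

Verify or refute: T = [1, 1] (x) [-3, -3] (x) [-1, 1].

Yes

Reconstruct entrywise from the claimed factors. For example, T[0,1,1] = -3 and Σₗ aₗ[0]bₗ[1]cₗ[1] = (1)·(-3)·(1) = -3; checking all 8 entries, every one matches. The claim holds.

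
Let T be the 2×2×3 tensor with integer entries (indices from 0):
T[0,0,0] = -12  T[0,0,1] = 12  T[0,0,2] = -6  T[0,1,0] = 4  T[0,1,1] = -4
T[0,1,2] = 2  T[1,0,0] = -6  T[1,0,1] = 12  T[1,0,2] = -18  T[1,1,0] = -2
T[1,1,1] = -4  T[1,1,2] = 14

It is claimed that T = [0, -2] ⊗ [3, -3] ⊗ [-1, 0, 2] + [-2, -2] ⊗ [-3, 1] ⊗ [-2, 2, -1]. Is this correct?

Yes

Reconstruct entrywise from the claimed factors. For example, T[0,1,2] = 2 and Σₗ aₗ[0]bₗ[1]cₗ[2] = (0)·(-3)·(2) + (-2)·(1)·(-1) = 2; checking all 12 entries, every one matches. The claim holds.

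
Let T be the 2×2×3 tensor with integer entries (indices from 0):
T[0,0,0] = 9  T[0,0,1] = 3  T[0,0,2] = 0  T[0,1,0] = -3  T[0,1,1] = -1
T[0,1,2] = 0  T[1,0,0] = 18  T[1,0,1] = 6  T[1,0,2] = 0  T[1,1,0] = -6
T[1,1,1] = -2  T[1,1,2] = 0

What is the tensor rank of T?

Lower bound: T ≠ 0 (e.g. T[0,0,0] = 9), so rank(T) ≥ 1.
Upper bound: if T = a (x) b (x) c then every fibre of T is a multiple of the corresponding factor, so read the factors off the fibres through the nonzero entry T[0,0,0] = 9.
The mode-1 fibre T[:,0,0] = [9, 18] gives a = [1, 2] (primitive direction); the mode-2 fibre T[0,:,0] = [9, -3] gives b = [3, -1]; then c[k] = T[0,0,k] / (a[0]·b[0]) = [9, 3, 0] / 3 = [3, 1, 0].
Expanding [1, 2] (x) [3, -1] (x) [3, 1, 0] reproduces all 12 entries of T, so T = [1, 2] (x) [3, -1] (x) [3, 1, 0] and rank(T) ≤ 1.
These bounds meet, so rank(T) = 1.

1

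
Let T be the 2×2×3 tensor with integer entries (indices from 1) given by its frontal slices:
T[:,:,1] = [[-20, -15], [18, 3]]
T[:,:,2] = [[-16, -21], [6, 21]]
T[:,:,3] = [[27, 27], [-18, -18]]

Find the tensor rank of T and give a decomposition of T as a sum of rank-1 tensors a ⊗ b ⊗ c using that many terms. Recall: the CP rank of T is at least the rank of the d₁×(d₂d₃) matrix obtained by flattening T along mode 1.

Lower bound: the mode-3 unfolding of T (rows indexed by k, columns by (i,j) = (1,1), (1,2), (2,1), (2,2)) is [[-20, -15, 18, 3], [-16, -21, 6, 21], [27, 27, -18, -18]].
There the 2×2 minor on rows k ∈ {1, 2}, columns (i,j) ∈ {(1,1), (1,2)} is det [[-20, -15], [-16, -21]] = 180 ≠ 0, so this unfolding has rank ≥ 2; CP rank is at least every unfolding rank, so rank(T) ≥ 2. (Unfolding ranks only ever bound the CP rank from below — rank(T) can be strictly larger than all of them — so the matching upper bound has to come from an explicit 2-term decomposition.)
Upper bound — finding two terms. Write S_k = T[:,:,k] for the frontal slices: S₁ = [[-20, -15], [18, 3]], S₂ = [[-16, -21], [6, 21]], S₃ = [[27, 27], [-18, -18]].
If T = a₁ ⊗ b₁ ⊗ c₁ + a₂ ⊗ b₂ ⊗ c₂ then each S_k = c₁[k]·a₁b₁ᵀ + c₂[k]·a₂b₂ᵀ. S₁ and S₂ are linearly independent, so a₁b₁ᵀ and a₂b₂ᵀ must span the same plane of matrices: they are the rank-1 matrices of the form x·S₁ + y·S₂.
det(x·S₁ + y·S₂) is 210·x² − 210·y² = 210·(x − y)(x + y), vanishing at (x:y) = (1:1) and (1:-1).
M₁ = S₁ + S₂ = [[-36, -36], [24, 24]] = (-12)·[3, -2][1, 1]ᵀ and M₂ = S₁ − S₂ = [[-4, 6], [12, -18]] = (-2)·[1, -3][2, -3]ᵀ, so take a₁ = [3, -2], b₁ = [1, 1], a₂ = [1, -3], b₂ = [2, -3].
Each slice is an integer combination of E₁ = a₁b₁ᵀ and E₂ = a₂b₂ᵀ: S₁ = −6·E₁ − E₂, S₂ = −6·E₁ + E₂, S₃ = 9·E₁; reading off coefficients, c₁ = [-6, -6, 9] and c₂ = [-1, 1, 0].
Hence T = [3, -2] ⊗ [1, 1] ⊗ [-6, -6, 9] + [1, -3] ⊗ [2, -3] ⊗ [-1, 1, 0], so rank(T) ≤ 2.
These bounds meet, so rank(T) = 2.

rank(T) = 2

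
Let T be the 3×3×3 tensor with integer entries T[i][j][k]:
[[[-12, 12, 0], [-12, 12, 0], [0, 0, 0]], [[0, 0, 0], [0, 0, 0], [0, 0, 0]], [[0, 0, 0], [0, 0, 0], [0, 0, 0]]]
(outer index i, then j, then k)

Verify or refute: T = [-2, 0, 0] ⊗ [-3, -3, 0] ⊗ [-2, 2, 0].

Yes

Reconstruct entrywise from the claimed factors. For example, T[1,1,0] = 0 and Σₗ aₗ[1]bₗ[1]cₗ[0] = (0)·(-3)·(-2) = 0; checking all 27 entries, every one matches. The claim holds.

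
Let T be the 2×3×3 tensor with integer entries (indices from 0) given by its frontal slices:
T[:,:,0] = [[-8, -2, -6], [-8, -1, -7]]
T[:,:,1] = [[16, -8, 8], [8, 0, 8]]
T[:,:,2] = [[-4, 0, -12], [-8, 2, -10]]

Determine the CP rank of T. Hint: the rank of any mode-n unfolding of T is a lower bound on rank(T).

Lower bound: the mode-2 unfolding of T (rows indexed by j, columns by (i,k) = (0,0), (0,1), (0,2), (1,0), (1,1), (1,2)) is [[-8, 16, -4, -8, 8, -8], [-2, -8, 0, -1, 0, 2], [-6, 8, -12, -7, 8, -10]].
There the 3×3 minor on rows j ∈ {0, 1, 2}, columns (i,k) ∈ {(0,0), (0,1), (0,2)} is det [[-8, 16, -4], [-2, -8, 0], [-6, 8, -12]] = -896 ≠ 0, so this unfolding has rank ≥ 3; CP rank is at least every unfolding rank, so rank(T) ≥ 3. (Flattening ranks never certify an upper bound on CP rank; for that we must actually write T with 3 rank-1 terms.)
Upper bound: T is a sum of 3 rank-1 terms, T = [1, 0] ⊗ [1, -1, 0] ⊗ [0, 8, 4] + [1, 1] ⊗ [1, 0, 1] ⊗ [-8, 8, -8] + [2, 1] ⊗ [0, 1, -1] ⊗ [-1, 0, 2] (one valid choice — decompositions are not unique — normalised so each a, b is primitive with positive first nonzero entry; check it by expanding all entries), so rank(T) ≤ 3.
These bounds meet, so rank(T) = 3.
Check entry T[1,2,1] = 8: (0)·(0)·(8) + (1)·(1)·(8) + (1)·(-1)·(0) = 8.

3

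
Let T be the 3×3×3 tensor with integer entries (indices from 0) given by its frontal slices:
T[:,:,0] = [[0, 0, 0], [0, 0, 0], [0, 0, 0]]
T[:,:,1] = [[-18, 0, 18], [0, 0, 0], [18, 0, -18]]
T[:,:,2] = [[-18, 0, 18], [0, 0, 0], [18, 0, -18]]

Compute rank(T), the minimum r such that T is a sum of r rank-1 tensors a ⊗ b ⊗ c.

1

Lower bound: T ≠ 0 (e.g. T[0,0,1] = -18), so rank(T) ≥ 1.
Upper bound: if T = a ⊗ b ⊗ c then every fibre of T is a multiple of the corresponding factor, so read the factors off the fibres through the nonzero entry T[0,0,1] = -18.
The mode-1 fibre T[:,0,1] = [-18, 0, 18] gives a = [1, 0, -1] (primitive direction); the mode-2 fibre T[0,:,1] = [-18, 0, 18] gives b = [1, 0, -1]; then c[k] = T[0,0,k] / (a[0]·b[0]) = [0, -18, -18] / 1 = [0, -18, -18].
Expanding [1, 0, -1] ⊗ [1, 0, -1] ⊗ [0, -18, -18] reproduces all 27 entries of T, so T = [1, 0, -1] ⊗ [1, 0, -1] ⊗ [0, -18, -18] and rank(T) ≤ 1.
These bounds meet, so rank(T) = 1.
Check entry T[1,2,1] = 0: (0)·(-1)·(-18) = 0.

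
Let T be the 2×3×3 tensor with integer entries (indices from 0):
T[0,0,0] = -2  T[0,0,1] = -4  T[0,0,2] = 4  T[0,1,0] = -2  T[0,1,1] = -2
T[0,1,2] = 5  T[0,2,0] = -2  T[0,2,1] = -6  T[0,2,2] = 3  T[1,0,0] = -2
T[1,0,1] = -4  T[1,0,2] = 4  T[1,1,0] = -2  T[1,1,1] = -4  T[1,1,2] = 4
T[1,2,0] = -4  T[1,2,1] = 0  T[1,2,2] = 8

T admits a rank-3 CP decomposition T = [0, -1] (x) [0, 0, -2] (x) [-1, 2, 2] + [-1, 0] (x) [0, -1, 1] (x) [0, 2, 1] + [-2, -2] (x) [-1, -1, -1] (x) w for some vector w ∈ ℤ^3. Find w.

w = [-1, -2, 2]

Subtract the known terms from T to get the rank-1 residual R = [-2, -2] (x) [-1, -1, -1] (x) w, so R[i,j,k] = a[i]·b[j]·w[k]. Pick indices with nonzero a[0]·b[0] = (-2)·(-1) = 2. Only the fibre through (0,0,·) is needed: R[0,0,:] = T[0,0,:] − Σₗ aₗ[0]bₗ[0]cₗ = [-2, -4, 4] − (0)·(0)·[-1, 2, 2] − (-1)·(0)·[0, 2, 1] = [-2, -4, 4]. Then w[k] = R[0,0,k] / 2 for each k, giving w = [-2, -4, 4] / 2 = [-1, -2, 2].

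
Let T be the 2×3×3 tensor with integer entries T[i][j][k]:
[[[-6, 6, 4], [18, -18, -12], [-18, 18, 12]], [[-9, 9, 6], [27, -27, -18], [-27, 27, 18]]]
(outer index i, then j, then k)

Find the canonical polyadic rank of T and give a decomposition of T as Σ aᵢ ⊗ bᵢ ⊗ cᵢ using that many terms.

Lower bound: T ≠ 0 (e.g. T[0,0,0] = -6), so rank(T) ≥ 1.
Upper bound: the mode-1 fibre T[:,0,0] = [-6, -9] gives a = (2, 3) (primitive direction); the mode-2 fibre T[0,:,0] = [-6, 18, -18] gives b = (1, -3, 3); then c[k] = T[0,0,k] / (a[0]·b[0]) = [-6, 6, 4] / 2 = (-3, 3, 2).
Expanding (2, 3) ⊗ (1, -3, 3) ⊗ (-3, 3, 2) reproduces all 18 entries of T, so T = (2, 3) ⊗ (1, -3, 3) ⊗ (-3, 3, 2) and rank(T) ≤ 1.
These bounds meet, so rank(T) = 1.

rank(T) = 1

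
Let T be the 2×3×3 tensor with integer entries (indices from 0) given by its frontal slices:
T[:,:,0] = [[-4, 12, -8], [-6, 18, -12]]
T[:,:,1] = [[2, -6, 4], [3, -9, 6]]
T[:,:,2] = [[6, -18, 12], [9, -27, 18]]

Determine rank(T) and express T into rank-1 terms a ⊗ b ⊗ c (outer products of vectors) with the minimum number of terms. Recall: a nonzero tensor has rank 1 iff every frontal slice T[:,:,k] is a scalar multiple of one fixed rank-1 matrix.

Lower bound: T ≠ 0 (e.g. T[0,0,0] = -4), so rank(T) ≥ 1.
Upper bound: if T = a ⊗ b ⊗ c then every fibre of T is a multiple of the corresponding factor, so read the factors off the fibres through the nonzero entry T[0,0,0] = -4.
The mode-1 fibre T[:,0,0] = [-4, -6] gives a = [2, 3] (primitive direction); the mode-2 fibre T[0,:,0] = [-4, 12, -8] gives b = [1, -3, 2]; then c[k] = T[0,0,k] / (a[0]·b[0]) = [-4, 2, 6] / 2 = [-2, 1, 3].
Expanding [2, 3] ⊗ [1, -3, 2] ⊗ [-2, 1, 3] reproduces all 18 entries of T, so T = [2, 3] ⊗ [1, -3, 2] ⊗ [-2, 1, 3] and rank(T) ≤ 1.
These bounds meet, so rank(T) = 1.

rank(T) = 1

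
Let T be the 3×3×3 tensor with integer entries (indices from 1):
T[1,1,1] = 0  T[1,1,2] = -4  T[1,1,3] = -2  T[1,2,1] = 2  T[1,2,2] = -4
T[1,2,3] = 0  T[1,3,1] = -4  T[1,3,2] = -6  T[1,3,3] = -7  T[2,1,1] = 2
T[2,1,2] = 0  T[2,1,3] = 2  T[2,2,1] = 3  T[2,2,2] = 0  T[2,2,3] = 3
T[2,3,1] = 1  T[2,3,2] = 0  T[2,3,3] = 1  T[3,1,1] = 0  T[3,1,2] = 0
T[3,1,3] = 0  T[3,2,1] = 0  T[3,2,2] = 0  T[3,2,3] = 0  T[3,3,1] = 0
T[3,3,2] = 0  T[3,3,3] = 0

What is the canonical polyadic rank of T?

Lower bound: the mode-3 unfolding of T (rows indexed by k, columns by (i,j) = (1,1), (1,2), (1,3), (2,1), (2,2), (2,3), (3,1), (3,2), (3,3)) is [[0, 2, -4, 2, 3, 1, 0, 0, 0], [-4, -4, -6, 0, 0, 0, 0, 0, 0], [-2, 0, -7, 2, 3, 1, 0, 0, 0]].
There the 2×2 minor on rows k ∈ {1, 2}, columns (i,j) ∈ {(1,1), (1,2)} is det [[0, 2], [-4, -4]] = 8 ≠ 0, so this unfolding has rank ≥ 2; CP rank is at least every unfolding rank, so rank(T) ≥ 2. (This is only a lower bound: in general the CP rank may exceed every unfolding rank, so we still need to exhibit 2 rank-1 terms summing to T.)
Upper bound — finding two terms. Write S_k = T[:,:,k] for the frontal slices: S₁ = [[0, 2, -4], [2, 3, 1], [0, 0, 0]], S₂ = [[-4, -4, -6], [0, 0, 0], [0, 0, 0]], S₃ = [[-2, 0, -7], [2, 3, 1], [0, 0, 0]].
If T = a₁ ⊗ b₁ ⊗ c₁ + a₂ ⊗ b₂ ⊗ c₂ then each S_k = c₁[k]·a₁b₁ᵀ + c₂[k]·a₂b₂ᵀ. S₁ and S₂ are linearly independent, so a₁b₁ᵀ and a₂b₂ᵀ must span the same plane of matrices: they are the rank-1 matrices of the form x·S₁ + y·S₂.
The 2×2 minor of x·S₁ + y·S₂ on rows {1,2}, columns {1,2} is −4·x² − 4·xy = (-4)·(x + y)(x), vanishing at (x:y) = (1:-1) and (0:1).
M₁ = S₁ − S₂ = [[4, 6, 2], [2, 3, 1], [0, 0, 0]] = (2, 1, 0)(2, 3, 1)ᵀ and M₂ = S₂ = [[-4, -4, -6], [0, 0, 0], [0, 0, 0]] = (-2)·(1, 0, 0)(2, 2, 3)ᵀ, so take a₁ = (2, 1, 0), b₁ = (2, 3, 1), a₂ = (1, 0, 0), b₂ = (2, 2, 3).
Each slice is an integer combination of E₁ = a₁b₁ᵀ and E₂ = a₂b₂ᵀ: S₁ = E₁ − 2·E₂, S₂ = −2·E₂, S₃ = E₁ − 3·E₂; reading off coefficients, c₁ = (1, 0, 1) and c₂ = (-2, -2, -3).
Hence T = (2, 1, 0) ⊗ (2, 3, 1) ⊗ (1, 0, 1) + (1, 0, 0) ⊗ (2, 2, 3) ⊗ (-2, -2, -3), so rank(T) ≤ 2.
These bounds meet, so rank(T) = 2.

2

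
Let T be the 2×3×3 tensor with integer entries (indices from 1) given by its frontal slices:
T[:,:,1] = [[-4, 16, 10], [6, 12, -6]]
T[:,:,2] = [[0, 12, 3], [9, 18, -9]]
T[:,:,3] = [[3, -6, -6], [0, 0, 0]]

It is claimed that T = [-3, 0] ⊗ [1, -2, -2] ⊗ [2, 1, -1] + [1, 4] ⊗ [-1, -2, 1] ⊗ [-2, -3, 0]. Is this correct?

Reconstruct entry (2,1,1) from the claimed factors: Σₗ aₗ[2]bₗ[1]cₗ[1] = (0)·(1)·(2) + (4)·(-1)·(-2) = 8, but T[2,1,1] = 6. The claim is false.

No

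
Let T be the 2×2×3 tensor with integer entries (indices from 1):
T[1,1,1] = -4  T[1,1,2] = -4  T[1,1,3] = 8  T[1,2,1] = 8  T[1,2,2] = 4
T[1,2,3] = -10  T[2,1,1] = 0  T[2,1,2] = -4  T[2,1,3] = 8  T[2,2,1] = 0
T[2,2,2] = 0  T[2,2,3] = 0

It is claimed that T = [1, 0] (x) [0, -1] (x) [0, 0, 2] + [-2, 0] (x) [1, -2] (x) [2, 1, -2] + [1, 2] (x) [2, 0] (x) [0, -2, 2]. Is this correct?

No

Reconstruct entry (1,1,2) from the claimed factors: Σₗ aₗ[1]bₗ[1]cₗ[2] = (1)·(0)·(0) + (-2)·(1)·(1) + (1)·(2)·(-2) = -6, but T[1,1,2] = -4. The claim is false.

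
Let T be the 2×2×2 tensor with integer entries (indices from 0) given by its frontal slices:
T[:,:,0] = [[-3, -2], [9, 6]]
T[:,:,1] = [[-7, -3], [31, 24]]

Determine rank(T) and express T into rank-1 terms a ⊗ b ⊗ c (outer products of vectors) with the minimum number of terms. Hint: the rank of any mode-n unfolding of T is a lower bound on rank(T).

rank(T) = 2

Lower bound: the mode-1 unfolding of T (rows indexed by i, columns by (j,k) = (0,0), (0,1), (1,0), (1,1)) is [[-3, -7, -2, -3], [9, 31, 6, 24]].
There the 2×2 minor on rows i ∈ {0, 1}, columns (j,k) ∈ {(0,0), (0,1)} is det [[-3, -7], [9, 31]] = -30 ≠ 0, so this unfolding has rank ≥ 2; CP rank is at least every unfolding rank, so rank(T) ≥ 2. (Unfolding ranks only ever bound the CP rank from below — rank(T) can be strictly larger than all of them — so the matching upper bound has to come from an explicit 2-term decomposition.)
Upper bound — finding two terms. Write S_k = T[:,:,k] for the frontal slices: S₀ = [[-3, -2], [9, 6]], S₁ = [[-7, -3], [31, 24]].
If T = a₁ ⊗ b₁ ⊗ c₁ + a₂ ⊗ b₂ ⊗ c₂ then each S_k = c₁[k]·a₁b₁ᵀ + c₂[k]·a₂b₂ᵀ. S₀ and S₁ are linearly independent, so a₁b₁ᵀ and a₂b₂ᵀ must span the same plane of matrices: they are the rank-1 matrices of the form x·S₀ + y·S₁.
det(x·S₀ + y·S₁) is −25·xy − 75·y² = (-25)·(x + 3·y)(y), vanishing at (x:y) = (3:-1) and (1:0).
M₁ = 3·S₀ − S₁ = [[-2, -3], [-4, -6]] = −[1, 2][2, 3]ᵀ and M₂ = S₀ = [[-3, -2], [9, 6]] = −[1, -3][3, 2]ᵀ, so take a₁ = [1, 2], b₁ = [2, 3], a₂ = [1, -3], b₂ = [3, 2].
Each slice is an integer combination of E₁ = a₁b₁ᵀ and E₂ = a₂b₂ᵀ: S₀ = −E₂, S₁ = E₁ − 3·E₂; reading off coefficients, c₁ = [0, 1] and c₂ = [-1, -3].
Hence T = [1, 2] ⊗ [2, 3] ⊗ [0, 1] + [1, -3] ⊗ [3, 2] ⊗ [-1, -3], so rank(T) ≤ 2.
These bounds meet, so rank(T) = 2.
Check entry T[1,1,1] = 24: (2)·(3)·(1) + (-3)·(2)·(-3) = 24.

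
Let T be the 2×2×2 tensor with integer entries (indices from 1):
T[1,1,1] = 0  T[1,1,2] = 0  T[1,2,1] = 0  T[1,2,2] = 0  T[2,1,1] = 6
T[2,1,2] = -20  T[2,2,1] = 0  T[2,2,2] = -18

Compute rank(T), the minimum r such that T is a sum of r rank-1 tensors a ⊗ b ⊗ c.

Lower bound: the mode-3 unfolding of T (rows indexed by k, columns by (i,j) = (1,1), (1,2), (2,1), (2,2)) is [[0, 0, 6, 0], [0, 0, -20, -18]].
There the 2×2 minor on rows k ∈ {1, 2}, columns (i,j) ∈ {(2,1), (2,2)} is det [[6, 0], [-20, -18]] = -108 ≠ 0, so this unfolding has rank ≥ 2; CP rank is at least every unfolding rank, so rank(T) ≥ 2. (This is only a lower bound: in general the CP rank may exceed every unfolding rank, so we still need to exhibit 2 rank-1 terms summing to T.)
Upper bound — finding two terms. Every mode-1 slice of T is a multiple of one matrix: T[i,:,:] = a[i]·M with a = [0, 1] and M = [[6, -20], [0, -18]] (rows indexed by j, columns by k). So it suffices to write M as a sum of two rank-1 matrices.
Splitting M by its rows (j = 1, 2), M = [1, 0][6, -20]ᵀ + [0, 1][0, -18]ᵀ.
Hence T = [0, 1] ⊗ [1, 0] ⊗ [6, -20] + [0, 1] ⊗ [0, 1] ⊗ [0, -18], so rank(T) ≤ 2.
These bounds meet, so rank(T) = 2.

2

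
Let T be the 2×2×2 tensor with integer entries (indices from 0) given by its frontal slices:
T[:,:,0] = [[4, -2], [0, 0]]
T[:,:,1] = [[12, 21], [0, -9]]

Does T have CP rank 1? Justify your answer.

No

The mode-2 unfolding of T (rows indexed by j, columns by (i,k) = (0,0), (0,1), (1,0), (1,1)) is [[4, 12, 0, 0], [-2, 21, 0, -9]].
There the 2×2 minor on rows j ∈ {0, 1}, columns (i,k) ∈ {(0,0), (0,1)} is det [[4, 12], [-2, 21]] = 108 ≠ 0, so this unfolding has rank ≥ 2; CP rank is at least every unfolding rank, so rank(T) ≥ 2.
In particular rank(T) ≥ 2 > 1, so T is not rank-1.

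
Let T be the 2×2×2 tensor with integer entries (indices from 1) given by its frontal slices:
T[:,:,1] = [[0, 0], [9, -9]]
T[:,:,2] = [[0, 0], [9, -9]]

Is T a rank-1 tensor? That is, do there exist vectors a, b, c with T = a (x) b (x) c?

The mode-1 fibre T[:,1,1] = [0, 9] gives a = (0, 1) (primitive direction); the mode-2 fibre T[2,:,1] = [9, -9] gives b = (1, -1); then c[k] = T[2,1,k] / (a[2]·b[1]) = [9, 9] / 1 = (9, 9).
Expanding (0, 1) (x) (1, -1) (x) (9, 9) reproduces all 8 entries of T, so T = (0, 1) (x) (1, -1) (x) (9, 9) and rank(T) ≤ 1.
Equivalently every frontal slice T[:,:,k] is c[k] times the rank-1 matrix (0, 1) (x) (1, -1). So T has rank 1 (it is nonzero).

Yes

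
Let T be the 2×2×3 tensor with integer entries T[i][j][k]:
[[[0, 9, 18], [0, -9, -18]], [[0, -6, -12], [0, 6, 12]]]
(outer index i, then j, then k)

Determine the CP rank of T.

Lower bound: T ≠ 0 (e.g. T[0,0,1] = 9), so rank(T) ≥ 1.
Upper bound: the mode-1 fibre T[:,0,1] = [9, -6] gives a = [3, -2] (primitive direction); the mode-2 fibre T[0,:,1] = [9, -9] gives b = [1, -1]; then c[k] = T[0,0,k] / (a[0]·b[0]) = [0, 9, 18] / 3 = [0, 3, 6].
Expanding [3, -2] ⊗ [1, -1] ⊗ [0, 3, 6] reproduces all 12 entries of T, so T = [3, -2] ⊗ [1, -1] ⊗ [0, 3, 6] and rank(T) ≤ 1.
These bounds meet, so rank(T) = 1.

1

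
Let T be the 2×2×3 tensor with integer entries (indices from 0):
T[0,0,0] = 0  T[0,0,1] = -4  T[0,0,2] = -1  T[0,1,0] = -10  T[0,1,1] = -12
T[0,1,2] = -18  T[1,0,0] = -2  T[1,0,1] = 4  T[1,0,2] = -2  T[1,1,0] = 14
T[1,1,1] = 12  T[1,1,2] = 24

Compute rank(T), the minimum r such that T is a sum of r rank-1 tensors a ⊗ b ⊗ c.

2

Lower bound: the mode-2 unfolding of T (rows indexed by j, columns by (i,k) = (0,0), (0,1), (0,2), (1,0), (1,1), (1,2)) is [[0, -4, -1, -2, 4, -2], [-10, -12, -18, 14, 12, 24]].
There the 2×2 minor on rows j ∈ {0, 1}, columns (i,k) ∈ {(0,0), (0,1)} is det [[0, -4], [-10, -12]] = -40 ≠ 0, so this unfolding has rank ≥ 2; CP rank is at least every unfolding rank, so rank(T) ≥ 2. (This is only a lower bound: in general the CP rank may exceed every unfolding rank, so we still need to exhibit 2 rank-1 terms summing to T.)
Upper bound — finding two terms. Write S_k = T[:,:,k] for the frontal slices: S₀ = [[0, -10], [-2, 14]], S₁ = [[-4, -12], [4, 12]], S₂ = [[-1, -18], [-2, 24]].
If T = a₁ ⊗ b₁ ⊗ c₁ + a₂ ⊗ b₂ ⊗ c₂ then each S_k = c₁[k]·a₁b₁ᵀ + c₂[k]·a₂b₂ᵀ. S₀ and S₁ are linearly independent, so a₁b₁ᵀ and a₂b₂ᵀ must span the same plane of matrices: they are the rank-1 matrices of the form x·S₀ + y·S₁.
det(x·S₀ + y·S₁) is −20·x² − 40·xy = (-20)·(x + 2·y)(x), vanishing at (x:y) = (2:-1) and (0:1).
M₁ = 2·S₀ − S₁ = [[4, -8], [-8, 16]] = 4·(1, -2)(1, -2)ᵀ and M₂ = S₁ = [[-4, -12], [4, 12]] = (-4)·(1, -1)(1, 3)ᵀ, so take a₁ = (1, -2), b₁ = (1, -2), a₂ = (1, -1), b₂ = (1, 3).
Each slice is an integer combination of E₁ = a₁b₁ᵀ and E₂ = a₂b₂ᵀ: S₀ = 2·E₁ − 2·E₂, S₁ = −4·E₂, S₂ = 3·E₁ − 4·E₂; reading off coefficients, c₁ = (2, 0, 3) and c₂ = (-2, -4, -4).
Hence T = (1, -2) ⊗ (1, -2) ⊗ (2, 0, 3) + (1, -1) ⊗ (1, 3) ⊗ (-2, -4, -4), so rank(T) ≤ 2.
These bounds meet, so rank(T) = 2.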